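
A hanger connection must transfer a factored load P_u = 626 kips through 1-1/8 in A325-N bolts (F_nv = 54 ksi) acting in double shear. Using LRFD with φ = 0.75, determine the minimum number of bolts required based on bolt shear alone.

A_b = π·1.125²/4 = 0.994 in².
Per-bolt design strength φR_n = 0.75 × 54 × 0.994 × 2 = 80.52 kips.
n ≥ 626 / 80.52 = 7.775 → use 8 bolts.

8 bolts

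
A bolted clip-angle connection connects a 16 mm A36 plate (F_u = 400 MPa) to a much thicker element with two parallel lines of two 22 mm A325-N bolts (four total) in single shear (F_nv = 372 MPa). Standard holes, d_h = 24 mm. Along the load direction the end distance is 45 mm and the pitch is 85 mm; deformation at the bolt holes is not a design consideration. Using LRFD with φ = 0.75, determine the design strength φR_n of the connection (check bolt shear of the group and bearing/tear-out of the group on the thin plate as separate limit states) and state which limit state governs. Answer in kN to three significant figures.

Bolt shear: A_b = π·22²/4 = 380.1 mm²; R_n = 372 × 380.1 × 4 × 1 / 1000 = 565.6 kN → 0.75 × 565.6 = 424 kN.
Bearing (1.5 l_c t F_u ≤ 3.0 d t F_u): upper limit = 3.0·22·16·400 / 1000 = 422.4 kN.
  Edge l_c = 45 − 24/2 = 33 → r_n = 316.8 kN; interior l_c = 85 − 24 = 61 → r_n = 422.4 kN.
  R_n,bearing = 2·316.8 + 2·422.4 = 1478 kN → 0.75 × 1478 = 1110 kN.
Bolt shear governs: 424 kN.

424 kN (bolt shear governs)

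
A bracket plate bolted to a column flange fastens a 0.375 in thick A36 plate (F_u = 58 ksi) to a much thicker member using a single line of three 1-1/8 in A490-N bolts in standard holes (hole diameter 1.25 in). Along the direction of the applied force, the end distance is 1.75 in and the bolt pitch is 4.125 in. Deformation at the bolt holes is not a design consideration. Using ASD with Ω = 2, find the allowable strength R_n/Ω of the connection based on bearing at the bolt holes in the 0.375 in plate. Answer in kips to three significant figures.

Per bolt r_n = 1.5 l_c t F_u ≤ 3.0 d t F_u; upper limit = 3.0 × 1.125 × 0.375 × 58 = 73.41 kips.
Edge bolt: l_c = 1.75 − 1.25/2 = 1.125 in → 1.5 × 1.125 × 0.375 × 58 = 36.7 → r_n = 36.7 kips.
Interior bolts: l_c = 4.125 − 1.25 = 2.875 in → 1.5 × 2.875 × 0.375 × 58 = 93.8 → r_n = 73.41 kips.
R_n = 1 × 36.7 + 2 × 73.41 = 183.5 kips.
Allowable strength R_n/Ω = 183.5 / 2 = 91.8 kips.

91.8 kips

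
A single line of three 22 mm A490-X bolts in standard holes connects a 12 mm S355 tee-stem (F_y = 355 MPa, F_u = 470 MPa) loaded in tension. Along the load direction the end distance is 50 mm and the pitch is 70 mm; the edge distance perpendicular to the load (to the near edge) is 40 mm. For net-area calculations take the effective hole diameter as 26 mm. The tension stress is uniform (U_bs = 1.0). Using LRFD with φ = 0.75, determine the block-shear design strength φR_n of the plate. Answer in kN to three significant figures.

431 kN

Shear plane L_v = 50 + 2·70 = 190 mm; A_gv = 190 × 12 = 2280 mm².
A_nv = (190 − 2.5·26) × 12 = 1500 mm².
A_nt = (40 − 0.5·26) × 12 = 324 mm².
0.6 F_u A_nv = 423 kN; 0.6 F_y A_gv = 485.6 kN → shear rupture governs the shear term.
R_n = 423 + 1.0 × 470 × 324 / 1000 = 575.3 kN.
Design strength φR_n = 0.75 × 575.3 = 431 kN.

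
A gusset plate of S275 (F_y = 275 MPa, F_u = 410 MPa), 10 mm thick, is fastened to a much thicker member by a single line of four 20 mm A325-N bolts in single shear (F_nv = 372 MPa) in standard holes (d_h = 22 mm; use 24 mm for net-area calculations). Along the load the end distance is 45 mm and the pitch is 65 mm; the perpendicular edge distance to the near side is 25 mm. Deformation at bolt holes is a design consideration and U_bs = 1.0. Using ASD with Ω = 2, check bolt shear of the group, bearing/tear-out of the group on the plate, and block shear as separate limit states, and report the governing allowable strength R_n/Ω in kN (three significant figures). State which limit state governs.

219 kN (block shear governs)

Bolt shear: A_b = π·20²/4 = 314.2 mm²; R_n = 372 × 314.2 × 4 × 1 / 1000 = 467.5 kN → 467.5 / 2 = 234 kN.
Bearing: edge l_c = 34, r_n = 167.3 kN; interior l_c = 43, r_n = 196.8 kN; R_n = 167.3 + 3·196.8 = 757.7 kN → 379 kN.
Block shear: A_gv = 2400, A_nv = 1560, A_nt = 130 mm²; R_n = min(0.6F_uA_nv, 0.6F_yA_gv) + U_bs·F_u·A_nt = 437.1 kN → 219 kN.
Block shear governs: 219 kN.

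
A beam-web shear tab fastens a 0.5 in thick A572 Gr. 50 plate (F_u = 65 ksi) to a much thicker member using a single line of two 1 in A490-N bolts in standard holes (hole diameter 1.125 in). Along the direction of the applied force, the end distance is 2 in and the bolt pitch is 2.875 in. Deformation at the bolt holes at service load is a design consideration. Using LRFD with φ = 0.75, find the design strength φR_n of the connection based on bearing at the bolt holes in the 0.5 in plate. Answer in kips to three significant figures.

Per bolt r_n = 1.2 l_c t F_u ≤ 2.4 d t F_u; upper limit = 2.4 × 1 × 0.5 × 65 = 78 kips.
Edge bolt: l_c = 2 − 1.125/2 = 1.438 in → 1.2 × 1.438 × 0.5 × 65 = 56.06 → r_n = 56.06 kips.
Interior bolts: l_c = 2.875 − 1.125 = 1.75 in → 1.2 × 1.75 × 0.5 × 65 = 68.25 → r_n = 68.25 kips.
R_n = 1 × 56.06 + 1 × 68.25 = 124.3 kips.
Design strength φR_n = 0.75 × 124.3 = 93.2 kips.

93.2 kips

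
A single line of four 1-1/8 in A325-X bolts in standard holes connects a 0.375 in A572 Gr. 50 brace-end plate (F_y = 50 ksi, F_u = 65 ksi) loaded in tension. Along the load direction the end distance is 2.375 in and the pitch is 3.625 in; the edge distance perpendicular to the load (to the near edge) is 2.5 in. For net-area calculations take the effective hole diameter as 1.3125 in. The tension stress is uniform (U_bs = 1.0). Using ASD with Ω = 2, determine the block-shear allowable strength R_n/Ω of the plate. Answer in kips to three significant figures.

Shear plane L_v = 2.375 + 3·3.625 = 13.25 in; A_gv = 13.25 × 0.375 = 4.969 in².
A_nv = (13.25 − 3.5·1.3125) × 0.375 = 3.246 in².
A_nt = (2.5 − 0.5·1.3125) × 0.375 = 0.6914 in².
0.6 F_u A_nv = 126.6 kips; 0.6 F_y A_gv = 149.1 kips → shear rupture governs the shear term.
R_n = 126.6 + 1.0 × 65 × 0.6914 = 171.5 kips.
Allowable strength R_n/Ω = 171.5 / 2 = 85.8 kips.

85.8 kips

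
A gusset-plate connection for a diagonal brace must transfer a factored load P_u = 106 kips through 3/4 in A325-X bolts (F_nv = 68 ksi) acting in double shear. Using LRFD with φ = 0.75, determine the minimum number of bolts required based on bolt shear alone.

A_b = π·0.75²/4 = 0.4418 in².
Per-bolt design strength φR_n = 0.75 × 68 × 0.4418 × 2 = 45.06 kips.
n ≥ 106 / 45.06 = 2.352 → use 3 bolts.

3 bolts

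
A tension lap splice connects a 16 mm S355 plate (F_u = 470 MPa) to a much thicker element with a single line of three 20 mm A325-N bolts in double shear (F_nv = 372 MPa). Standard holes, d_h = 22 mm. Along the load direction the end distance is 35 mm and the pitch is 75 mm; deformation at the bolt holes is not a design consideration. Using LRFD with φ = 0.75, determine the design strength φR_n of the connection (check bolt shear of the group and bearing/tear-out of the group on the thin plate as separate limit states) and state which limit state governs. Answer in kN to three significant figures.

Bolt shear: A_b = π·20²/4 = 314.2 mm²; R_n = 372 × 314.2 × 3 × 2 / 1000 = 701.2 kN → 0.75 × 701.2 = 526 kN.
Bearing (1.5 l_c t F_u ≤ 3.0 d t F_u): upper limit = 3.0·20·16·470 / 1000 = 451.2 kN.
  Edge l_c = 35 − 22/2 = 24 → r_n = 270.7 kN; interior l_c = 75 − 22 = 53 → r_n = 451.2 kN.
  R_n,bearing = 1·270.7 + 2·451.2 = 1173 kN → 0.75 × 1173 = 880 kN.
Bolt shear governs: 526 kN.

526 kN (bolt shear governs)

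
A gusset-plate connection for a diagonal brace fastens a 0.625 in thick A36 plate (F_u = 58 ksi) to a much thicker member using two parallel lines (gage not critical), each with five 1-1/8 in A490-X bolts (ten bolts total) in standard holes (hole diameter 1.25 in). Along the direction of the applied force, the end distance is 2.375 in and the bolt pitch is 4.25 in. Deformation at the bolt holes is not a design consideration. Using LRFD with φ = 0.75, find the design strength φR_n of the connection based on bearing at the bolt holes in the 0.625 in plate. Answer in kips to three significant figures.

Per bolt r_n = 1.5 l_c t F_u ≤ 3.0 d t F_u; upper limit = 3.0 × 1.125 × 0.625 × 58 = 122.3 kips.
Edge bolt: l_c = 2.375 − 1.25/2 = 1.75 in → 1.5 × 1.75 × 0.625 × 58 = 95.16 → r_n = 95.16 kips.
Interior bolts: l_c = 4.25 − 1.25 = 3 in → 1.5 × 3 × 0.625 × 58 = 163.1 → r_n = 122.3 kips.
R_n = 2 × 95.16 + 8 × 122.3 = 1169 kips.
Design strength φR_n = 0.75 × 1169 = 877 kips.

877 kips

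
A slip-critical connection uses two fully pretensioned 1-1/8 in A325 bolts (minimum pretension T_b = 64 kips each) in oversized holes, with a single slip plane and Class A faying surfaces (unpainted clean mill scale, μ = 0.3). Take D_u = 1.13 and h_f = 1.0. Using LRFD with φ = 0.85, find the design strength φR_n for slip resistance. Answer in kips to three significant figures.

36.9 kips

R_n = μ · D_u · h_f · T_b · n_s · n_b = 0.3 × 1.13 × 1.0 × 64 × 1 × 2 = 43.39 kips.
Design strength φR_n = 0.85 × 43.39 = 36.9 kips.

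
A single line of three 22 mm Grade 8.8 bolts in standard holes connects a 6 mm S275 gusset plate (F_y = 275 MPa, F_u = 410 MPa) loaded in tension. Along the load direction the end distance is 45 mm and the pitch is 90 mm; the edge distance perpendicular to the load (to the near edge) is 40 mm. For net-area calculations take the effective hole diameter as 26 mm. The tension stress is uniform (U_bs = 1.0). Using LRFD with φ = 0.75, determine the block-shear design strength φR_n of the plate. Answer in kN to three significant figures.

217 kN

Shear plane L_v = 45 + 2·90 = 225 mm; A_gv = 225 × 6 = 1350 mm².
A_nv = (225 − 2.5·26) × 6 = 960 mm².
A_nt = (40 − 0.5·26) × 6 = 162 mm².
0.6 F_u A_nv = 236.2 kN; 0.6 F_y A_gv = 222.8 kN → shear yielding governs the shear term.
R_n = 222.8 + 1.0 × 410 × 162 / 1000 = 289.2 kN.
Design strength φR_n = 0.75 × 289.2 = 217 kN.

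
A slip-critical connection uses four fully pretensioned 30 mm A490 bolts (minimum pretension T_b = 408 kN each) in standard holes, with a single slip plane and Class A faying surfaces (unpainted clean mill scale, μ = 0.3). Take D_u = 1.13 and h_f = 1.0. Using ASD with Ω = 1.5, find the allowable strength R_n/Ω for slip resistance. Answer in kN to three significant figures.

R_n = μ · D_u · h_f · T_b · n_s · n_b = 0.3 × 1.13 × 1.0 × 408 × 1 × 4 = 553.2 kN.
Allowable strength R_n/Ω = 553.2 / 1.5 = 369 kN.

369 kN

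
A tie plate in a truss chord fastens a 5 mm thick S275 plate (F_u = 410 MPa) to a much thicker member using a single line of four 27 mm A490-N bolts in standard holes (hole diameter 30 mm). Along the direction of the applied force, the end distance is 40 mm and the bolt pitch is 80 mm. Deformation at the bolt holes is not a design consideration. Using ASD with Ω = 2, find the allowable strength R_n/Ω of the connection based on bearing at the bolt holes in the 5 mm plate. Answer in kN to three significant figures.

Per bolt r_n = 1.5 l_c t F_u ≤ 3.0 d t F_u; upper limit = 3.0 × 27 × 5 × 410 / 1000 = 166.1 kN.
Edge bolt: l_c = 40 − 30/2 = 25 mm → 1.5 × 25 × 5 × 410 / 1000 = 76.88 → r_n = 76.88 kN.
Interior bolts: l_c = 80 − 30 = 50 mm → 1.5 × 50 × 5 × 410 / 1000 = 153.8 → r_n = 153.8 kN.
R_n = 1 × 76.88 + 3 × 153.8 = 538.1 kN.
Allowable strength R_n/Ω = 538.1 / 2 = 269 kN.

269 kN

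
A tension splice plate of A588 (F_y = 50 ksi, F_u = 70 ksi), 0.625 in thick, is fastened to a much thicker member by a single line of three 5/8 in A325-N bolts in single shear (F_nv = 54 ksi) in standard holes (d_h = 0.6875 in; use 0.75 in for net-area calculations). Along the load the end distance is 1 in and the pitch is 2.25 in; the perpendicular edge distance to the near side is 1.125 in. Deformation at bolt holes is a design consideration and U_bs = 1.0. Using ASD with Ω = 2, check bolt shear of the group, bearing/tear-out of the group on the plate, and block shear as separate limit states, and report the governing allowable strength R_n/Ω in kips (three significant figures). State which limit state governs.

24.9 kips (bolt shear governs)

Bolt shear: A_b = π·0.625²/4 = 0.3068 in²; R_n = 54 × 0.3068 × 3 × 1 = 49.7 kips → 49.7 / 2 = 24.9 kips.
Bearing: edge l_c = 0.6562, r_n = 34.45 kips; interior l_c = 1.562, r_n = 65.62 kips; R_n = 34.45 + 2·65.62 = 165.7 kips → 82.9 kips.
Block shear: A_gv = 3.438, A_nv = 2.266, A_nt = 0.4688 in²; R_n = min(0.6F_uA_nv, 0.6F_yA_gv) + U_bs·F_u·A_nt = 128 kips → 64 kips.
Bolt shear governs: 24.9 kips.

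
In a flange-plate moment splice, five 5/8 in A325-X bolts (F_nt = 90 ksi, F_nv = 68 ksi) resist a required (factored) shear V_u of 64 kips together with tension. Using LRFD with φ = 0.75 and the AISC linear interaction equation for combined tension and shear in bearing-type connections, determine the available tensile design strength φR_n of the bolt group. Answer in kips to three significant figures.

A_b = π·0.625²/4 = 0.3068 in²; f_rv = 64 / (5 × 0.3068) = 41.72 ksi.
F'_nt = 1.3 F_nt − (F_nt / φF_nv) f_rv = 1.3·90 − (90/(0.75·68))·41.72 = 43.37 ksi, capped at F_nt → F'_nt = 43.37 ksi.
R_n = F'_nt · A_b · n = 43.37 × 0.3068 × 5 = 66.53 kips.
Design strength φR_n = 0.75 × 66.53 = 49.9 kips.

49.9 kips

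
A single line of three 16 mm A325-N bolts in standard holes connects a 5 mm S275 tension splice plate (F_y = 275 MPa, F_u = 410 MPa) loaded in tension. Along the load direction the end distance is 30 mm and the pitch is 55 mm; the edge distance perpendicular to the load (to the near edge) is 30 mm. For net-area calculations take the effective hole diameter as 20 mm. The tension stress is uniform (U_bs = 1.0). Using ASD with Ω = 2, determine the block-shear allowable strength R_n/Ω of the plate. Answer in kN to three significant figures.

75.8 kN

Shear plane L_v = 30 + 2·55 = 140 mm; A_gv = 140 × 5 = 700 mm².
A_nv = (140 − 2.5·20) × 5 = 450 mm².
A_nt = (30 − 0.5·20) × 5 = 100 mm².
0.6 F_u A_nv = 110.7 kN; 0.6 F_y A_gv = 115.5 kN → shear rupture governs the shear term.
R_n = 110.7 + 1.0 × 410 × 100 / 1000 = 151.7 kN.
Allowable strength R_n/Ω = 151.7 / 2 = 75.8 kN.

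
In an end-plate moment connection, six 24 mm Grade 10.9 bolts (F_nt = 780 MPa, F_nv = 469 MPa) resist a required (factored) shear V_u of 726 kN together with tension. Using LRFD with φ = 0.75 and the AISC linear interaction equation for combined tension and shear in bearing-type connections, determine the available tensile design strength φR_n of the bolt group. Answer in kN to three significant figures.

857 kN

A_b = π·24²/4 = 452.4 mm²; f_rv = 726 × 1000 / (6 × 452.4) = 267.5 MPa.
F'_nt = 1.3 F_nt − (F_nt / φF_nv) f_rv = 1.3·780 − (780/(0.75·469))·267.5 = 420.9 MPa, capped at F_nt → F'_nt = 420.9 MPa.
R_n = F'_nt · A_b · n = 420.9 × 452.4 × 6 / 1000 = 1142 kN.
Design strength φR_n = 0.75 × 1142 = 857 kN.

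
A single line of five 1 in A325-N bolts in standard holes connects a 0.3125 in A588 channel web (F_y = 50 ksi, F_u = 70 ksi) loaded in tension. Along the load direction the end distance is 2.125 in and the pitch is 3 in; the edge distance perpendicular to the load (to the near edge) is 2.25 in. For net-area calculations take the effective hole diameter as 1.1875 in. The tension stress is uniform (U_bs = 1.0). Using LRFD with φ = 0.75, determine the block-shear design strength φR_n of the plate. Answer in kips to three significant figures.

114 kips

Shear plane L_v = 2.125 + 4·3 = 14.12 in; A_gv = 14.12 × 0.3125 = 4.414 in².
A_nv = (14.12 − 4.5·1.1875) × 0.3125 = 2.744 in².
A_nt = (2.25 − 0.5·1.1875) × 0.3125 = 0.5176 in².
0.6 F_u A_nv = 115.3 kips; 0.6 F_y A_gv = 132.4 kips → shear rupture governs the shear term.
R_n = 115.3 + 1.0 × 70 × 0.5176 = 151.5 kips.
Design strength φR_n = 0.75 × 151.5 = 114 kips.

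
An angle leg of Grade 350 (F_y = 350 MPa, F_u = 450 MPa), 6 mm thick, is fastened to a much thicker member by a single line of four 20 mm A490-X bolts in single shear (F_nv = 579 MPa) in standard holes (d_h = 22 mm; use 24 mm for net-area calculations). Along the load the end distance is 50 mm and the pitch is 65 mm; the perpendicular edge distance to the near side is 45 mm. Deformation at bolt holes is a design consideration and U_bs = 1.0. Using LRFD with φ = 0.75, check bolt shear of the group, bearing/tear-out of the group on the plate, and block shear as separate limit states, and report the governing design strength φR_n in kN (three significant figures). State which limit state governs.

262 kN (block shear governs)

Bolt shear: A_b = π·20²/4 = 314.2 mm²; R_n = 579 × 314.2 × 4 × 1 / 1000 = 727.6 kN → 0.75 × 727.6 = 546 kN.
Bearing: edge l_c = 39, r_n = 126.4 kN; interior l_c = 43, r_n = 129.6 kN; R_n = 126.4 + 3·129.6 = 515.2 kN → 386 kN.
Block shear: A_gv = 1470, A_nv = 966, A_nt = 198 mm²; R_n = min(0.6F_uA_nv, 0.6F_yA_gv) + U_bs·F_u·A_nt = 349.9 kN → 262 kN.
Block shear governs: 262 kN.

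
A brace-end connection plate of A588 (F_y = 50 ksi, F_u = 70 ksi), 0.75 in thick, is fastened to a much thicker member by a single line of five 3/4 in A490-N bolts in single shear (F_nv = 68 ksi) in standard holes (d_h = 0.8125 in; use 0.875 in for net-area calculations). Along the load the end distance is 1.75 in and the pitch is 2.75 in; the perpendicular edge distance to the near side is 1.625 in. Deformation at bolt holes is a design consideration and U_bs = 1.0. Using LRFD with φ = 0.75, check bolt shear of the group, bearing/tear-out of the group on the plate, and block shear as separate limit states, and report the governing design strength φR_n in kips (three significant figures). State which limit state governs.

113 kips (bolt shear governs)

Bolt shear: A_b = π·0.75²/4 = 0.4418 in²; R_n = 68 × 0.4418 × 5 × 1 = 150.2 kips → 0.75 × 150.2 = 113 kips.
Bearing: edge l_c = 1.344, r_n = 84.66 kips; interior l_c = 1.938, r_n = 94.5 kips; R_n = 84.66 + 4·94.5 = 462.7 kips → 347 kips.
Block shear: A_gv = 9.562, A_nv = 6.609, A_nt = 0.8906 in²; R_n = min(0.6F_uA_nv, 0.6F_yA_gv) + U_bs·F_u·A_nt = 339.9 kips → 255 kips.
Bolt shear governs: 113 kips.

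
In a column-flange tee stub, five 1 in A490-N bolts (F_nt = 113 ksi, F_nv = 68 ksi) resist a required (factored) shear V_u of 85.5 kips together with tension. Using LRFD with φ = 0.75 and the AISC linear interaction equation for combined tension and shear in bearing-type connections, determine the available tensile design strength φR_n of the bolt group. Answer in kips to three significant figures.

291 kips

A_b = π·1²/4 = 0.7854 in²; f_rv = 85.5 / (5 × 0.7854) = 21.77 ksi.
F'_nt = 1.3 F_nt − (F_nt / φF_nv) f_rv = 1.3·113 − (113/(0.75·68))·21.77 = 98.66 ksi, capped at F_nt → F'_nt = 98.66 ksi.
R_n = F'_nt · A_b · n = 98.66 × 0.7854 × 5 = 387.4 kips.
Design strength φR_n = 0.75 × 387.4 = 291 kips.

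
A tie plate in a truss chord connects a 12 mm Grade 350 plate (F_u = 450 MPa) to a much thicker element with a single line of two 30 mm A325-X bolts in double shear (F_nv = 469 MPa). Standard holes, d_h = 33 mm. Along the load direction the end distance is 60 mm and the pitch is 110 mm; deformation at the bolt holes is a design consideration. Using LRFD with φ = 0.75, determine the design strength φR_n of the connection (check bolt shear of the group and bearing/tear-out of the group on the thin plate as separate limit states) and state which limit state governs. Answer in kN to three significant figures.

503 kN (bearing governs)

Bolt shear: A_b = π·30²/4 = 706.9 mm²; R_n = 469 × 706.9 × 2 × 2 / 1000 = 1326 kN → 0.75 × 1326 = 995 kN.
Bearing (1.2 l_c t F_u ≤ 2.4 d t F_u): upper limit = 2.4·30·12·450 / 1000 = 388.8 kN.
  Edge l_c = 60 − 33/2 = 43.5 → r_n = 281.9 kN; interior l_c = 110 − 33 = 77 → r_n = 388.8 kN.
  R_n,bearing = 1·281.9 + 1·388.8 = 670.7 kN → 0.75 × 670.7 = 503 kN.
Bearing governs: 503 kN.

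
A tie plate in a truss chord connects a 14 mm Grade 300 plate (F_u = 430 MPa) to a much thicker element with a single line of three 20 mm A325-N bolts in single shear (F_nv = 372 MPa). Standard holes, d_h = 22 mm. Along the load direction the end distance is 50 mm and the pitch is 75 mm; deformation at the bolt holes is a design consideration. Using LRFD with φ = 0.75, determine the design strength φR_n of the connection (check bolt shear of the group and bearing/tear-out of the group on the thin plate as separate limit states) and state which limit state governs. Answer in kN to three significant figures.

Bolt shear: A_b = π·20²/4 = 314.2 mm²; R_n = 372 × 314.2 × 3 × 1 / 1000 = 350.6 kN → 0.75 × 350.6 = 263 kN.
Bearing (1.2 l_c t F_u ≤ 2.4 d t F_u): upper limit = 2.4·20·14·430 / 1000 = 289 kN.
  Edge l_c = 50 − 22/2 = 39 → r_n = 281.7 kN; interior l_c = 75 − 22 = 53 → r_n = 289 kN.
  R_n,bearing = 1·281.7 + 2·289 = 859.7 kN → 0.75 × 859.7 = 645 kN.
Bolt shear governs: 263 kN.

263 kN (bolt shear governs)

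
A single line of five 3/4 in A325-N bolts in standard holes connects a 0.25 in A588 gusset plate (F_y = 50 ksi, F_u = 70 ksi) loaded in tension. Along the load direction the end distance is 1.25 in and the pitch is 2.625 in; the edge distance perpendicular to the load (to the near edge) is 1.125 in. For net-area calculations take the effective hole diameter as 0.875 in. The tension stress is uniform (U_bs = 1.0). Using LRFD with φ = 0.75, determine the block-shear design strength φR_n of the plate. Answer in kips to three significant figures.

70.5 kips

Shear plane L_v = 1.25 + 4·2.625 = 11.75 in; A_gv = 11.75 × 0.25 = 2.938 in².
A_nv = (11.75 − 4.5·0.875) × 0.25 = 1.953 in².
A_nt = (1.125 − 0.5·0.875) × 0.25 = 0.1719 in².
0.6 F_u A_nv = 82.03 kips; 0.6 F_y A_gv = 88.12 kips → shear rupture governs the shear term.
R_n = 82.03 + 1.0 × 70 × 0.1719 = 94.06 kips.
Design strength φR_n = 0.75 × 94.06 = 70.5 kips.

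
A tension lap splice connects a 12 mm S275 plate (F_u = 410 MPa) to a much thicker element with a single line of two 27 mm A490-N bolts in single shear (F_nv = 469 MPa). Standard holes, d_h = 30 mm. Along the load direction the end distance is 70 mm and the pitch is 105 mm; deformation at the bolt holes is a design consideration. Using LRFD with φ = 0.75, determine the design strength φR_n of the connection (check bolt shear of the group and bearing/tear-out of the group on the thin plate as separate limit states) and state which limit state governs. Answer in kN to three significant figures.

Bolt shear: A_b = π·27²/4 = 572.6 mm²; R_n = 469 × 572.6 × 2 × 1 / 1000 = 537.1 kN → 0.75 × 537.1 = 403 kN.
Bearing (1.2 l_c t F_u ≤ 2.4 d t F_u): upper limit = 2.4·27·12·410 / 1000 = 318.8 kN.
  Edge l_c = 70 − 30/2 = 55 → r_n = 318.8 kN; interior l_c = 105 − 30 = 75 → r_n = 318.8 kN.
  R_n,bearing = 1·318.8 + 1·318.8 = 637.6 kN → 0.75 × 637.6 = 478 kN.
Bolt shear governs: 403 kN.

403 kN (bolt shear governs)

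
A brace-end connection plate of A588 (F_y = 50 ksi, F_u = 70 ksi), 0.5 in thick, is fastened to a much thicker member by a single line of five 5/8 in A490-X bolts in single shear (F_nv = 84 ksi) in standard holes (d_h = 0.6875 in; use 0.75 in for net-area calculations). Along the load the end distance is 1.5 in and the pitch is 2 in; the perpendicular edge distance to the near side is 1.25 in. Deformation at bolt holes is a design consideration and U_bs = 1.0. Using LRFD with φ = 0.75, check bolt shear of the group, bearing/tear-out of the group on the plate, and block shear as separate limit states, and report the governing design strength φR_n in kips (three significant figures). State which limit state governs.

96.6 kips (bolt shear governs)

Bolt shear: A_b = π·0.625²/4 = 0.3068 in²; R_n = 84 × 0.3068 × 5 × 1 = 128.9 kips → 0.75 × 128.9 = 96.6 kips.
Bearing: edge l_c = 1.156, r_n = 48.56 kips; interior l_c = 1.312, r_n = 52.5 kips; R_n = 48.56 + 4·52.5 = 258.6 kips → 194 kips.
Block shear: A_gv = 4.75, A_nv = 3.062, A_nt = 0.4375 in²; R_n = min(0.6F_uA_nv, 0.6F_yA_gv) + U_bs·F_u·A_nt = 159.2 kips → 119 kips.
Bolt shear governs: 96.6 kips.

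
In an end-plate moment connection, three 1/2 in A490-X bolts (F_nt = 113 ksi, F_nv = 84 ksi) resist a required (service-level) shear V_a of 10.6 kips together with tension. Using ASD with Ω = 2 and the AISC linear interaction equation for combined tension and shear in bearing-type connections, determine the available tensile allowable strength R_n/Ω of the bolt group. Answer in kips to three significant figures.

29 kips

A_b = π·0.5²/4 = 0.1963 in²; f_rv = 10.6 / (3 × 0.1963) = 18 ksi.
F'_nt = 1.3 F_nt − (Ω F_nt / F_nv) f_rv = 1.3·113 − (2·113/84)·18 = 98.48 ksi, capped at F_nt → F'_nt = 98.48 ksi.
R_n = F'_nt · A_b · n = 98.48 × 0.1963 × 3 = 58.01 kips.
Allowable strength R_n/Ω = 58.01 / 2 = 29 kips.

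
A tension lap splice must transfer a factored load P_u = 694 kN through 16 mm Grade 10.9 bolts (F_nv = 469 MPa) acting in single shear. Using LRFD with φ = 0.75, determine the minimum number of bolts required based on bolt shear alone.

A_b = π·16²/4 = 201.1 mm².
Per-bolt design strength φR_n = 0.75 × 469 × 201.1 × 1 / 1000 = 70.72 kN.
n ≥ 694 / 70.72 = 9.813 → use 10 bolts.

10 bolts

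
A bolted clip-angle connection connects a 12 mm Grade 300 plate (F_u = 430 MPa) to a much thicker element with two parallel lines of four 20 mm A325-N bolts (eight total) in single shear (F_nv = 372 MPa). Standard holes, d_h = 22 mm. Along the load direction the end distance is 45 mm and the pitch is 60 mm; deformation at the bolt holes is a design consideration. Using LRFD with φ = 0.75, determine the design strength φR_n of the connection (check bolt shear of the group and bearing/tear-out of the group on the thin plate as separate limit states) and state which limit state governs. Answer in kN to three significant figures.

Bolt shear: A_b = π·20²/4 = 314.2 mm²; R_n = 372 × 314.2 × 8 × 1 / 1000 = 934.9 kN → 0.75 × 934.9 = 701 kN.
Bearing (1.2 l_c t F_u ≤ 2.4 d t F_u): upper limit = 2.4·20·12·430 / 1000 = 247.7 kN.
  Edge l_c = 45 − 22/2 = 34 → r_n = 210.5 kN; interior l_c = 60 − 22 = 38 → r_n = 235.3 kN.
  R_n,bearing = 2·210.5 + 6·235.3 = 1833 kN → 0.75 × 1833 = 1370 kN.
Bolt shear governs: 701 kN.

701 kN (bolt shear governs)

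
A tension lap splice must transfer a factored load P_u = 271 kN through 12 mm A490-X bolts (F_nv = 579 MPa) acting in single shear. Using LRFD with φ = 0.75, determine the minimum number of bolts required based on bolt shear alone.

6 bolts

A_b = π·12²/4 = 113.1 mm².
Per-bolt design strength φR_n = 0.75 × 579 × 113.1 × 1 / 1000 = 49.11 kN.
n ≥ 271 / 49.11 = 5.518 → use 6 bolts.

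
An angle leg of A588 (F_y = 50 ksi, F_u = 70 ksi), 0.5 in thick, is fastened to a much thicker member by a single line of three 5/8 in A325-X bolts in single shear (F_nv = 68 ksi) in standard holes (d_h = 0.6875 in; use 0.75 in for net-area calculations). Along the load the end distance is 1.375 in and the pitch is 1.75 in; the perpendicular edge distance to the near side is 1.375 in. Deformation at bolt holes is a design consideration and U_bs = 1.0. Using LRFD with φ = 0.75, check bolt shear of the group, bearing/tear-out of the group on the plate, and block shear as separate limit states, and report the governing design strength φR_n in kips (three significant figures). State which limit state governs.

46.9 kips (bolt shear governs)

Bolt shear: A_b = π·0.625²/4 = 0.3068 in²; R_n = 68 × 0.3068 × 3 × 1 = 62.59 kips → 0.75 × 62.59 = 46.9 kips.
Bearing: edge l_c = 1.031, r_n = 43.31 kips; interior l_c = 1.062, r_n = 44.62 kips; R_n = 43.31 + 2·44.62 = 132.6 kips → 99.4 kips.
Block shear: A_gv = 2.438, A_nv = 1.5, A_nt = 0.5 in²; R_n = min(0.6F_uA_nv, 0.6F_yA_gv) + U_bs·F_u·A_nt = 98 kips → 73.5 kips.
Bolt shear governs: 46.9 kips.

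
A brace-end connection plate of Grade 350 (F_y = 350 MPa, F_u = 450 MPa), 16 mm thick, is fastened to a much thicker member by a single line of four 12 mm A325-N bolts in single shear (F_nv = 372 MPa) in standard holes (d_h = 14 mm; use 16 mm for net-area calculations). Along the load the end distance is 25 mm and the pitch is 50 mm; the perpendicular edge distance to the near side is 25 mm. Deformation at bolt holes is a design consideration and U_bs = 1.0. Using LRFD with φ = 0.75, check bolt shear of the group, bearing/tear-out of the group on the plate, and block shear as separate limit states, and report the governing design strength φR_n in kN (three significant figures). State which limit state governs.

126 kN (bolt shear governs)

Bolt shear: A_b = π·12²/4 = 113.1 mm²; R_n = 372 × 113.1 × 4 × 1 / 1000 = 168.3 kN → 0.75 × 168.3 = 126 kN.
Bearing: edge l_c = 18, r_n = 155.5 kN; interior l_c = 36, r_n = 207.4 kN; R_n = 155.5 + 3·207.4 = 777.6 kN → 583 kN.
Block shear: A_gv = 2800, A_nv = 1904, A_nt = 272 mm²; R_n = min(0.6F_uA_nv, 0.6F_yA_gv) + U_bs·F_u·A_nt = 636.5 kN → 477 kN.
Bolt shear governs: 126 kN.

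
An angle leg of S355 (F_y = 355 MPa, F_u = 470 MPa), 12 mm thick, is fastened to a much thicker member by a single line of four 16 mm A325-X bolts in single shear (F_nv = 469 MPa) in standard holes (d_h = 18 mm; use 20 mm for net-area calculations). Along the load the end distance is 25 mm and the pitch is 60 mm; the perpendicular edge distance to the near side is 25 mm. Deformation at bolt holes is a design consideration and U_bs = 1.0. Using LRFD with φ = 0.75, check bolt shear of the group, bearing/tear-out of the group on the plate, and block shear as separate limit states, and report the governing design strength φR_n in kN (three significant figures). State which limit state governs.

Bolt shear: A_b = π·16²/4 = 201.1 mm²; R_n = 469 × 201.1 × 4 × 1 / 1000 = 377.2 kN → 0.75 × 377.2 = 283 kN.
Bearing: edge l_c = 16, r_n = 108.3 kN; interior l_c = 42, r_n = 216.6 kN; R_n = 108.3 + 3·216.6 = 758 kN → 569 kN.
Block shear: A_gv = 2460, A_nv = 1620, A_nt = 180 mm²; R_n = min(0.6F_uA_nv, 0.6F_yA_gv) + U_bs·F_u·A_nt = 541.4 kN → 406 kN.
Bolt shear governs: 283 kN.

283 kN (bolt shear governs)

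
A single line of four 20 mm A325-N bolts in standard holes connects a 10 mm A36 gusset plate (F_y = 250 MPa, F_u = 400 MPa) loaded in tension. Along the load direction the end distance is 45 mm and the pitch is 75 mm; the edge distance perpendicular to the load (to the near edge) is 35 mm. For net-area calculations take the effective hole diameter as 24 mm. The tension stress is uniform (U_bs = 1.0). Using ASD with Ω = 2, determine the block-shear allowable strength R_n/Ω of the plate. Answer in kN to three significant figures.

248 kN

Shear plane L_v = 45 + 3·75 = 270 mm; A_gv = 270 × 10 = 2700 mm².
A_nv = (270 − 3.5·24) × 10 = 1860 mm².
A_nt = (35 − 0.5·24) × 10 = 230 mm².
0.6 F_u A_nv = 446.4 kN; 0.6 F_y A_gv = 405 kN → shear yielding governs the shear term.
R_n = 405 + 1.0 × 400 × 230 / 1000 = 497 kN.
Allowable strength R_n/Ω = 497 / 2 = 248 kN.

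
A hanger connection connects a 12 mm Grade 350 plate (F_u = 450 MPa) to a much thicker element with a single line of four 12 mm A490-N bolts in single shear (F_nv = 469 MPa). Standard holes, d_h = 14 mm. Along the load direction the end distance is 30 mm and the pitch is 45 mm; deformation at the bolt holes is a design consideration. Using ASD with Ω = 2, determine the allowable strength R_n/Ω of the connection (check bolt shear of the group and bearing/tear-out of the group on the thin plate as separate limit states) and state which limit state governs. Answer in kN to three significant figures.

Bolt shear: A_b = π·12²/4 = 113.1 mm²; R_n = 469 × 113.1 × 4 × 1 / 1000 = 212.2 kN → 212.2 / 2 = 106 kN.
Bearing (1.2 l_c t F_u ≤ 2.4 d t F_u): upper limit = 2.4·12·12·450 / 1000 = 155.5 kN.
  Edge l_c = 30 − 14/2 = 23 → r_n = 149 kN; interior l_c = 45 − 14 = 31 → r_n = 155.5 kN.
  R_n,bearing = 1·149 + 3·155.5 = 615.6 kN → 615.6 / 2 = 308 kN.
Bolt shear governs: 106 kN.

106 kN (bolt shear governs)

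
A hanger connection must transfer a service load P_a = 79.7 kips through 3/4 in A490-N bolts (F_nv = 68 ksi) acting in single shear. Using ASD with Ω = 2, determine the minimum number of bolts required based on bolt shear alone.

A_b = π·0.75²/4 = 0.4418 in².
Per-bolt allowable strength R_n/Ω = 68 × 0.4418 × 1 / 2 = 15.02 kips.
n ≥ 79.7 / 15.02 = 5.306 → use 6 bolts.

6 bolts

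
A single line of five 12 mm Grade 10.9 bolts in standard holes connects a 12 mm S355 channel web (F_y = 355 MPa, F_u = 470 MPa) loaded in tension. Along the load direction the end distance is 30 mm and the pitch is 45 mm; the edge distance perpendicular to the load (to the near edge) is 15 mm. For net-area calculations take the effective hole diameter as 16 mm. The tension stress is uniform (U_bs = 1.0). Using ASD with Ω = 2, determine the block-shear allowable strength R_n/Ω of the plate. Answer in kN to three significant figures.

253 kN

Shear plane L_v = 30 + 4·45 = 210 mm; A_gv = 210 × 12 = 2520 mm².
A_nv = (210 − 4.5·16) × 12 = 1656 mm².
A_nt = (15 − 0.5·16) × 12 = 84 mm².
0.6 F_u A_nv = 467 kN; 0.6 F_y A_gv = 536.8 kN → shear rupture governs the shear term.
R_n = 467 + 1.0 × 470 × 84 / 1000 = 506.5 kN.
Allowable strength R_n/Ω = 506.5 / 2 = 253 kN.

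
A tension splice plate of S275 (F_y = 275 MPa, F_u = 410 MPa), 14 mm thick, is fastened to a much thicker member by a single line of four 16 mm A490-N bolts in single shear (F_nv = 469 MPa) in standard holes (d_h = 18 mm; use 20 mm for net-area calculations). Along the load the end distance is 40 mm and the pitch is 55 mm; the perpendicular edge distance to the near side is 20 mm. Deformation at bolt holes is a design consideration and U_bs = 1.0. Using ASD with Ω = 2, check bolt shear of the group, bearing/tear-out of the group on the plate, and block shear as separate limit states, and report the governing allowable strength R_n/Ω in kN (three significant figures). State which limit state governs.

Bolt shear: A_b = π·16²/4 = 201.1 mm²; R_n = 469 × 201.1 × 4 × 1 / 1000 = 377.2 kN → 377.2 / 2 = 189 kN.
Bearing: edge l_c = 31, r_n = 213.5 kN; interior l_c = 37, r_n = 220.4 kN; R_n = 213.5 + 3·220.4 = 874.8 kN → 437 kN.
Block shear: A_gv = 2870, A_nv = 1890, A_nt = 140 mm²; R_n = min(0.6F_uA_nv, 0.6F_yA_gv) + U_bs·F_u·A_nt = 522.3 kN → 261 kN.
Bolt shear governs: 189 kN.

189 kN (bolt shear governs)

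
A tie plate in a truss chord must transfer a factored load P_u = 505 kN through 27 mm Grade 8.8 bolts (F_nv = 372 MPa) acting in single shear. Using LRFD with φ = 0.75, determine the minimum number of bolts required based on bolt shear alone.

4 bolts

A_b = π·27²/4 = 572.6 mm².
Per-bolt design strength φR_n = 0.75 × 372 × 572.6 × 1 / 1000 = 159.7 kN.
n ≥ 505 / 159.7 = 3.161 → use 4 bolts.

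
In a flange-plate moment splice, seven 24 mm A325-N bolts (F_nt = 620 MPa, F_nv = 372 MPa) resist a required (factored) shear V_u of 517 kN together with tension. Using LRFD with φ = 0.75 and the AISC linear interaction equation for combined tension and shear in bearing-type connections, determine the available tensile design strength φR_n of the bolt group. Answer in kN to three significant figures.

1050 kN

A_b = π·24²/4 = 452.4 mm²; f_rv = 517 × 1000 / (7 × 452.4) = 163.3 MPa.
F'_nt = 1.3 F_nt − (F_nt / φF_nv) f_rv = 1.3·620 − (620/(0.75·372))·163.3 = 443.2 MPa, capped at F_nt → F'_nt = 443.2 MPa.
R_n = F'_nt · A_b · n = 443.2 × 452.4 × 7 / 1000 = 1403 kN.
Design strength φR_n = 0.75 × 1403 = 1050 kN.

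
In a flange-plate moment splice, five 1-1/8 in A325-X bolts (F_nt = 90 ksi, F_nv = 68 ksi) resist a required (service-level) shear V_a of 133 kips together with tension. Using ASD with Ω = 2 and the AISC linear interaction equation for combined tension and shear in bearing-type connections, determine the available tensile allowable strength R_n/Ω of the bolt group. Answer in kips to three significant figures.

115 kips

A_b = π·1.125²/4 = 0.994 in²; f_rv = 133 / (5 × 0.994) = 26.76 ksi.
F'_nt = 1.3 F_nt − (Ω F_nt / F_nv) f_rv = 1.3·90 − (2·90/68)·26.76 = 46.16 ksi, capped at F_nt → F'_nt = 46.16 ksi.
R_n = F'_nt · A_b · n = 46.16 × 0.994 × 5 = 229.4 kips.
Allowable strength R_n/Ω = 229.4 / 2 = 115 kips.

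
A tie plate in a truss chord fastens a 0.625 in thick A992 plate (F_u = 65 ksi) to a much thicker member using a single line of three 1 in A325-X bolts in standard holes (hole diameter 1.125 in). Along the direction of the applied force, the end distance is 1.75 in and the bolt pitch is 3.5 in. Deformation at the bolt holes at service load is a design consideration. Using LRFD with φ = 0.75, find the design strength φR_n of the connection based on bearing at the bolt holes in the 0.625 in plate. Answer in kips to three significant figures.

Per bolt r_n = 1.2 l_c t F_u ≤ 2.4 d t F_u; upper limit = 2.4 × 1 × 0.625 × 65 = 97.5 kips.
Edge bolt: l_c = 1.75 − 1.125/2 = 1.188 in → 1.2 × 1.188 × 0.625 × 65 = 57.89 → r_n = 57.89 kips.
Interior bolts: l_c = 3.5 − 1.125 = 2.375 in → 1.2 × 2.375 × 0.625 × 65 = 115.8 → r_n = 97.5 kips.
R_n = 1 × 57.89 + 2 × 97.5 = 252.9 kips.
Design strength φR_n = 0.75 × 252.9 = 190 kips.

190 kips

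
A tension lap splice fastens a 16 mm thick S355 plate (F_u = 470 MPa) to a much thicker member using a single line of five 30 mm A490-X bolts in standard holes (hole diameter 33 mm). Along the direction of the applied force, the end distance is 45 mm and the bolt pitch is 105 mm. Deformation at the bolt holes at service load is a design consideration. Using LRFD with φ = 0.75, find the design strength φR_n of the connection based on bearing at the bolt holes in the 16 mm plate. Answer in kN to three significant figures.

Per bolt r_n = 1.2 l_c t F_u ≤ 2.4 d t F_u; upper limit = 2.4 × 30 × 16 × 470 / 1000 = 541.4 kN.
Edge bolt: l_c = 45 − 33/2 = 28.5 mm → 1.2 × 28.5 × 16 × 470 / 1000 = 257.2 → r_n = 257.2 kN.
Interior bolts: l_c = 105 − 33 = 72 mm → 1.2 × 72 × 16 × 470 / 1000 = 649.7 → r_n = 541.4 kN.
R_n = 1 × 257.2 + 4 × 541.4 = 2423 kN.
Design strength φR_n = 0.75 × 2423 = 1820 kN.

1820 kN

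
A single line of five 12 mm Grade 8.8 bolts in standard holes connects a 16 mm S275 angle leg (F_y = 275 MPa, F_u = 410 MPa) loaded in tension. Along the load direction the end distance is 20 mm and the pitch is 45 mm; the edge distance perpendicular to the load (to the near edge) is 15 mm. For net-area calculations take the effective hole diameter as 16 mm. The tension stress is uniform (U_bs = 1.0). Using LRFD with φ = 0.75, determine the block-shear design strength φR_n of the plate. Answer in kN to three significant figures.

Shear plane L_v = 20 + 4·45 = 200 mm; A_gv = 200 × 16 = 3200 mm².
A_nv = (200 − 4.5·16) × 16 = 2048 mm².
A_nt = (15 − 0.5·16) × 16 = 112 mm².
0.6 F_u A_nv = 503.8 kN; 0.6 F_y A_gv = 528 kN → shear rupture governs the shear term.
R_n = 503.8 + 1.0 × 410 × 112 / 1000 = 549.7 kN.
Design strength φR_n = 0.75 × 549.7 = 412 kN.

412 kN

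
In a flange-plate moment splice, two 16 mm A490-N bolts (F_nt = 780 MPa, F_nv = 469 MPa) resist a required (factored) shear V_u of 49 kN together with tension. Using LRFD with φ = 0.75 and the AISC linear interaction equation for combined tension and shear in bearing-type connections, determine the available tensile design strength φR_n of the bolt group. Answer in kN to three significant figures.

224 kN

A_b = π·16²/4 = 201.1 mm²; f_rv = 49 × 1000 / (2 × 201.1) = 121.9 MPa.
F'_nt = 1.3 F_nt − (F_nt / φF_nv) f_rv = 1.3·780 − (780/(0.75·469))·121.9 = 743.8 MPa, capped at F_nt → F'_nt = 743.8 MPa.
R_n = F'_nt · A_b · n = 743.8 × 201.1 × 2 / 1000 = 299.1 kN.
Design strength φR_n = 0.75 × 299.1 = 224 kN.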